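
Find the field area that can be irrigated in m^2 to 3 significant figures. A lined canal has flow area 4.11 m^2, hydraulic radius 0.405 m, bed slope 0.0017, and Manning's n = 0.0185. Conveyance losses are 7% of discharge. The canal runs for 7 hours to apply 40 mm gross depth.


Approach: apply Manning's equation with a conveyance and depth budget, Q = (1/n)*A*R^(2/3)*S^(1/2); Q_field = Q*(1-loss); Area = Q_field*t/(d/1000).
Step 1 — canal discharge (Manning's equation):
  Q = (1/0.0185) * 4.11 * 0.405^(2/3) * 0.0017^(1/2) = 5.0142 m^3/s
Step 2 — delivered flow: Q_field = 5.0142*(1 - 7/100) = 4.6632 m^3/s
Step 3 — volume delivered: V = 4.6632 * 7*3600 = 117510 m^3
Step 4 — area served: A = V / (depth/1000) = 117510 / 0.04 = 2940000 m^2
Therefore the field area that can be irrigated = 2940000 m^2.


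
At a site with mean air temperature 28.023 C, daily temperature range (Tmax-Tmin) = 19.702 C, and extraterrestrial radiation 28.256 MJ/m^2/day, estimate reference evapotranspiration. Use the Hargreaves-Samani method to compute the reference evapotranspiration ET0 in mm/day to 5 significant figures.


Approach: apply the Hargreaves-Samani method, ET0 = 0.0023*(Tmean+17.8)*sqrt(Tmax-Tmin)*0.408*Ra.
ET0 = 0.0023*(28.023+17.8)*sqrt(19.702)*0.408*28.256 = 5.3931 mm/day
Therefore the reference evapotranspiration ET0 = 5.3931 mm/day.


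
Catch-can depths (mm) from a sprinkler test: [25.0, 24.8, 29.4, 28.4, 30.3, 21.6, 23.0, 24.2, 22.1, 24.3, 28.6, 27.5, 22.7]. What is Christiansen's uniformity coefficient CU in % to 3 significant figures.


Approach: apply Christiansen's uniformity coefficient, CU = (1 - mean_abs_deviation/mean)*100.
mean = 25.531 mm
mean |d_i - mean| = 2.5456 mm
CU = (1 - 2.5456/25.531)*100 = 90.0 %
Therefore Christiansen's uniformity coefficient CU = 90.0 %.


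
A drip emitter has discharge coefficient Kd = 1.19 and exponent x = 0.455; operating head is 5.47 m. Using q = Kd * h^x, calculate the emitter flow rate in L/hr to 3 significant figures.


q = 1.19 * 5.47^0.455 = 2.58 L/hr
Therefore the emitter flow rate = 2.58 L/hr.


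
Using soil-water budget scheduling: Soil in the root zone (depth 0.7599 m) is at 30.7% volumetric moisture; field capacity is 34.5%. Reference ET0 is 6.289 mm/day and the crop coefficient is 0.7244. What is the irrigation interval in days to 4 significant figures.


Approach: apply soil-water budget scheduling, SMD = (FC-theta)/100*depth*1000; ETc = ET0*Kc; interval = SMD/ETc.
Step 1 — soil moisture deficit:
  SMD = (34.5 - 30.7)/100 * 0.7599 * 1000 = 28.8762 mm
Step 2 — daily crop ET (ETc = ET0*Kc):
  ETc = 6.289 * 0.7244 = 4.55575 mm/day
Step 3 — irrigation interval (SMD/ETc):
  interval = 28.8762 / 4.55575 = 6.338 days
Therefore the irrigation interval = 6.338 days.


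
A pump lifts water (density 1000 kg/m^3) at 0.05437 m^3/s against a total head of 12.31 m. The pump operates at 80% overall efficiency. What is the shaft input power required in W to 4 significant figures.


Approach: apply hydraulic power then efficiency conversion, P = rho*g*Q*H; P_in = P/eta.
Step 1 — hydraulic power (P = rho*g*Q*H):
  P = 1000 * 9.81 * 0.05437 * 12.31 = 6565.78 W
Step 2 — input power: P_in = P/eta = 6565.78 / 0.8 = 8207 W
Therefore the shaft input power required = 8207 W.


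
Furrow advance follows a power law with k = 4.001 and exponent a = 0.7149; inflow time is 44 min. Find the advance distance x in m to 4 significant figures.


Approach: apply the power-law advance function, x = k*t^a.
x = 4.001 * 44^0.7149 = 59.85 m
Therefore the advance distance x = 59.85 m.


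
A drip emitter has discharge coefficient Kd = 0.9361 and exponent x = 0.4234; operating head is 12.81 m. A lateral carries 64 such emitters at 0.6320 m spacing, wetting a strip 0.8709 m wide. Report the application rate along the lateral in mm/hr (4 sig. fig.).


Approach: apply the emitter equation with a lateral mass balance, q = Kd*h^x; Q = n*q; rate = Q/(n*spacing*width).
Step 1 — single emitter flow (q = Kd*h^x):
  q = 0.9361 * 12.81^0.4234 = 2.75587 L/hr
Step 2 — total lateral flow: Q = 64 * 2.75587 = 176.376 L/hr
Step 3 — wetted area: A = 64 * 0.6320 * 0.8709 = 35.2262 m^2
Step 4 — application rate: Q/A = 176.376/35.2262 = 5.007 mm/hr
Therefore the application rate along the lateral = 5.007 mm/hr.


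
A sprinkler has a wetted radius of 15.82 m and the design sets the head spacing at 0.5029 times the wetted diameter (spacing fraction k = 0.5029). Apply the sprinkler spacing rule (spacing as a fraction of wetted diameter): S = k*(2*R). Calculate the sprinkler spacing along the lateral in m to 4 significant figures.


S = 0.5029 * (2 * 15.82) = 15.91 m
Therefore the sprinkler spacing along the lateral = 15.91 m.


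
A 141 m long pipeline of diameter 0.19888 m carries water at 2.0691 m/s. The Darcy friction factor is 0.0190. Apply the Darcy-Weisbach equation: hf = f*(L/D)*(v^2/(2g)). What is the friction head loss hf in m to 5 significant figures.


hf = 0.0190 * (141/0.19888) * (2.0691^2 / (2*9.81))
hf = 2.9393 m
Therefore the friction head loss hf = 2.9393 m.


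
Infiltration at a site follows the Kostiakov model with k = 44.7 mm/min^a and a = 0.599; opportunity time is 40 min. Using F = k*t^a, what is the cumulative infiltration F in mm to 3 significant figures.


F = 44.7 * 40^0.599 = 407 mm
Therefore the cumulative infiltration F = 407 mm.


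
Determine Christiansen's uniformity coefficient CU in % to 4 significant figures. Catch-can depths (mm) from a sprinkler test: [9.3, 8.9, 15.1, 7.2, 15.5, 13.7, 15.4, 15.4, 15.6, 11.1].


Approach: apply Christiansen's uniformity coefficient, CU = (1 - mean_abs_deviation/mean)*100.
mean = 12.7200 mm
mean |d_i - mean| = 2.87600 mm
CU = (1 - 2.87600/12.7200)*100 = 77.39 %
Therefore Christiansen's uniformity coefficient CU = 77.39 %.


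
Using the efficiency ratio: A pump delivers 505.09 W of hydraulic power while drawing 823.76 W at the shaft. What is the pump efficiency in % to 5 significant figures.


Approach: apply the efficiency ratio, eta = (P_out/P_in)*100.
eta = (505.09 / 823.76) * 100 = 61.315 %
Therefore the pump efficiency = 61.315 %.


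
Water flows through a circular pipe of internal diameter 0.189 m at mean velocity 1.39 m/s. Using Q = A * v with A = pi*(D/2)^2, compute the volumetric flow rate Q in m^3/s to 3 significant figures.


A = pi*(0.189/2)^2 = 0.028055 m^2
Q = 0.028055 * 1.39 = 0.0390 m^3/s
Therefore the volumetric flow rate Q = 0.0390 m^3/s.


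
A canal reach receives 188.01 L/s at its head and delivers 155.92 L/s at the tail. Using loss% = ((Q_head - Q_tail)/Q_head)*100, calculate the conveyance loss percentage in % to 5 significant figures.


loss = ((188.01 - 155.92)/188.01)*100 = 17.068 %
Therefore the conveyance loss percentage = 17.068 %.


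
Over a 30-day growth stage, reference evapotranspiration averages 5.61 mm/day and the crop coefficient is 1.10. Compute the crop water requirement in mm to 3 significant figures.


Approach: apply the crop water requirement relation, CWR = ET0 * Kc * days.
CWR = 5.61 * 1.10 * 30 = 185 mm
Therefore the crop water requirement = 185 mm.


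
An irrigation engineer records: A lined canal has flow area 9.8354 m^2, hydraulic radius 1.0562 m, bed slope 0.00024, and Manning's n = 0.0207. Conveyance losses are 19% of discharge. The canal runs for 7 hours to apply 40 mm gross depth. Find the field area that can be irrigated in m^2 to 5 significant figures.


Approach: apply Manning's equation with a conveyance and depth budget, Q = (1/n)*A*R^(2/3)*S^(1/2); Q_field = Q*(1-loss); Area = Q_field*t/(d/1000).
Step 1 — canal discharge (Manning's equation):
  Q = (1/0.0207) * 9.8354 * 1.0562^(2/3) * 0.00024^(1/2) = 7.634104 m^3/s
Step 2 — delivered flow: Q_field = 7.634104*(1 - 19/100) = 6.183624 m^3/s
Step 3 — volume delivered: V = 6.183624 * 7*3600 = 155827.3 m^3
Step 4 — area served: A = V / (depth/1000) = 155827.3 / 0.04 = 3895700 m^2
Therefore the field area that can be irrigated = 3895700 m^2.


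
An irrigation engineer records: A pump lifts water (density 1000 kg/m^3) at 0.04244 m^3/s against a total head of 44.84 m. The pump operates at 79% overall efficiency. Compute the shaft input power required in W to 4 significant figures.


Approach: apply hydraulic power then efficiency conversion, P = rho*g*Q*H; P_in = P/eta.
Step 1 — hydraulic power (P = rho*g*Q*H):
  P = 1000 * 9.81 * 0.04244 * 44.84 = 18668.5 W
Step 2 — input power: P_in = P/eta = 18668.5 / 0.79 = 23630 W
Therefore the shaft input power required = 23630 W.


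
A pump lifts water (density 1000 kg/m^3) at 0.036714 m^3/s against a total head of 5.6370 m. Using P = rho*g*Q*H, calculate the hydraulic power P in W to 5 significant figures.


P = 1000 * 9.81 * 0.036714 * 5.6370 = 2030.2 W
Therefore the hydraulic power P = 2030.2 W.


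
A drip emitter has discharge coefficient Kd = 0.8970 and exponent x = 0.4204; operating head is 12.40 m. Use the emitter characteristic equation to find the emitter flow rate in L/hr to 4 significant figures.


Approach: apply the emitter characteristic equation, q = Kd * h^x.
q = 0.8970 * 12.40^0.4204 = 2.585 L/hr
Therefore the emitter flow rate = 2.585 L/hr.


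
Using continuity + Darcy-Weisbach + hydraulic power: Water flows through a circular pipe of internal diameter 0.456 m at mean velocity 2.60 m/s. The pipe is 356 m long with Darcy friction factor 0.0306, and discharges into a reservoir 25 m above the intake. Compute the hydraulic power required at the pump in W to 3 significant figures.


Approach: apply continuity + Darcy-Weisbach + hydraulic power, Q = A*v; hf = f*(L/D)*(v^2/(2g)); H = static + hf; P = rho*g*Q*H.
Step 1 — flow rate (continuity, Q = A*v):
  A = pi*(0.456/2)^2 = 0.16331 m^2
  Q = 0.16331 * 2.60 = 0.42461 m^3/s
Step 2 — friction head loss (Darcy-Weisbach):
  hf = 0.0306 * (356/0.456) * (2.60^2 / (2*9.81))
  hf = 8.2310 m
Step 3 — total head: H = 25 + 8.2310 = 33.231 m
Step 4 — hydraulic power (P = rho*g*Q*H):
  P = 1000 * 9.81 * 0.42461 * 33.231 = 138000 W
Therefore the hydraulic power required at the pump = 138000 W.


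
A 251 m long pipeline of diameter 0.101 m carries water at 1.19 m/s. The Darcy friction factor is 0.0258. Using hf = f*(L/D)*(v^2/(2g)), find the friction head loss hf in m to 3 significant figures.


hf = 0.0258 * (251/0.101) * (1.19^2 / (2*9.81))
hf = 4.63 m
Therefore the friction head loss hf = 4.63 m.


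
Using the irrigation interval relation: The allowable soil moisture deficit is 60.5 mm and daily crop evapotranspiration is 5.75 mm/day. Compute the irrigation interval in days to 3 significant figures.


Approach: apply the irrigation interval relation, interval = SMD / ETc.
interval = 60.5 / 5.75 = 10.5 days
Therefore the irrigation interval = 10.5 days.


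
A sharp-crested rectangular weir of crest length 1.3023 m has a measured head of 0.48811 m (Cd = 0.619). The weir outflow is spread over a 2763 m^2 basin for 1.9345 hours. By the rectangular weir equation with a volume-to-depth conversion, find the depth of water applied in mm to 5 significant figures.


Approach: apply the rectangular weir equation with a volume-to-depth conversion, Q = (2/3)*Cd*L*sqrt(2g)*H^1.5; d = Q*t/A * 1000.
Step 1 — weir discharge:
  Q = (2/3)*0.619*1.3023*sqrt(2*9.81)*0.48811^1.5 = 0.8117765 m^3/s
Step 2 — volume: V = 0.8117765 * 1.9345*3600 = 5653.374 m^3
Step 3 — depth: d = V/A * 1000 = 5653.374/2763 * 1000 = 2046.1 mm
Therefore the depth of water applied = 2046.1 mm.


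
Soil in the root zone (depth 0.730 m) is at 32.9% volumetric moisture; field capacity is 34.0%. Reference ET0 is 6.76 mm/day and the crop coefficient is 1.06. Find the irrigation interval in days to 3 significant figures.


Approach: apply soil-water budget scheduling, SMD = (FC-theta)/100*depth*1000; ETc = ET0*Kc; interval = SMD/ETc.
Step 1 — soil moisture deficit:
  SMD = (34.0 - 32.9)/100 * 0.730 * 1000 = 8.0300 mm
Step 2 — daily crop ET (ETc = ET0*Kc):
  ETc = 6.76 * 1.06 = 7.1656 mm/day
Step 3 — irrigation interval (SMD/ETc):
  interval = 8.0300 / 7.1656 = 1.12 days
Therefore the irrigation interval = 1.12 days.


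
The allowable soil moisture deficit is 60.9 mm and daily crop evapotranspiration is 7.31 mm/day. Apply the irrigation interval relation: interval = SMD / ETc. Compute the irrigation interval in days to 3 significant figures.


interval = 60.9 / 7.31 = 8.33 days
Therefore the irrigation interval = 8.33 days.


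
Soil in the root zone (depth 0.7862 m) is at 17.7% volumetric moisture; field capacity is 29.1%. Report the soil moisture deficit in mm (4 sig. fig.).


Approach: apply the soil moisture deficit relation, SMD = (FC - theta)/100 * depth * 1000.
SMD = (29.1 - 17.7)/100 * 0.7862 * 1000 = 89.63 mm
Therefore the soil moisture deficit = 89.63 mm.


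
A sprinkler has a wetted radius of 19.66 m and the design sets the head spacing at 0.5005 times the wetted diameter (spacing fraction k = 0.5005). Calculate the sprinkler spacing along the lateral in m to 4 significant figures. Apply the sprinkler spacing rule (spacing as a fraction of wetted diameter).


Approach: apply the sprinkler spacing rule (spacing as a fraction of wetted diameter), S = k*(2*R).
S = 0.5005 * (2 * 19.66) = 19.68 m
Therefore the sprinkler spacing along the lateral = 19.68 m.


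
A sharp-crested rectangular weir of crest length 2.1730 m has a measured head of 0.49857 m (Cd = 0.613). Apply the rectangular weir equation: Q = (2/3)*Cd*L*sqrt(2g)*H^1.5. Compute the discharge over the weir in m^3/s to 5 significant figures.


Q = (2/3)*0.613*2.1730*sqrt(2*9.81)*0.49857^1.5 = 1.3847 m^3/s
Therefore the discharge over the weir = 1.3847 m^3/s.


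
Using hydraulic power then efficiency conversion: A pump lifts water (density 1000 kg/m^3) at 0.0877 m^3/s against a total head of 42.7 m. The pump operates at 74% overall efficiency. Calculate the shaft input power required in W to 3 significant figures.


Approach: apply hydraulic power then efficiency conversion, P = rho*g*Q*H; P_in = P/eta.
Step 1 — hydraulic power (P = rho*g*Q*H):
  P = 1000 * 9.81 * 0.0877 * 42.7 = 36736 W
Step 2 — input power: P_in = P/eta = 36736 / 0.74 = 49600 W
Therefore the shaft input power required = 49600 W.


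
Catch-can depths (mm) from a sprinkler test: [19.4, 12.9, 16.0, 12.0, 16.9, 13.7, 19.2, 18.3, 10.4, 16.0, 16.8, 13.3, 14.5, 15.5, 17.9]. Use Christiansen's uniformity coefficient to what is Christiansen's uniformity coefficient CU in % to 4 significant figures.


Approach: apply Christiansen's uniformity coefficient, CU = (1 - mean_abs_deviation/mean)*100.
mean = 15.5200 mm
mean |d_i - mean| = 2.17867 mm
CU = (1 - 2.17867/15.5200)*100 = 85.96 %
Therefore Christiansen's uniformity coefficient CU = 85.96 %.


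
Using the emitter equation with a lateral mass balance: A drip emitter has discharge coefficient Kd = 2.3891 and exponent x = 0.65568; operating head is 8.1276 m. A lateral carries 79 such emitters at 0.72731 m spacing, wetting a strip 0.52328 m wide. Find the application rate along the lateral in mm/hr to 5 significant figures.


Approach: apply the emitter equation with a lateral mass balance, q = Kd*h^x; Q = n*q; rate = Q/(n*spacing*width).
Step 1 — single emitter flow (q = Kd*h^x):
  q = 2.3891 * 8.1276^0.65568 = 9.437966 L/hr
Step 2 — total lateral flow: Q = 79 * 9.437966 = 745.5993 L/hr
Step 3 — wetted area: A = 79 * 0.72731 * 0.52328 = 30.06636 m^2
Step 4 — application rate: Q/A = 745.5993/30.06636 = 24.798 mm/hr
Therefore the application rate along the lateral = 24.798 mm/hr.


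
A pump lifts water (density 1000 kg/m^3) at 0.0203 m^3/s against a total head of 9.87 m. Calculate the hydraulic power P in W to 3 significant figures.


Approach: apply the hydraulic power relation, P = rho*g*Q*H.
P = 1000 * 9.81 * 0.0203 * 9.87 = 1970 W
Therefore the hydraulic power P = 1970 W.


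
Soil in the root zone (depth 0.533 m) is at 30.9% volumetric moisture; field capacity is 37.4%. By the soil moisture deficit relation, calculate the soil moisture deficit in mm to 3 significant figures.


Approach: apply the soil moisture deficit relation, SMD = (FC - theta)/100 * depth * 1000.
SMD = (37.4 - 30.9)/100 * 0.533 * 1000 = 34.6 mm
Therefore the soil moisture deficit = 34.6 mm.


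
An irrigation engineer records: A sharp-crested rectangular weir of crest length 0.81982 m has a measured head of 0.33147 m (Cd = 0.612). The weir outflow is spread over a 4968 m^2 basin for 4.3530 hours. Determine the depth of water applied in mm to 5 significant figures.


Approach: apply the rectangular weir equation with a volume-to-depth conversion, Q = (2/3)*Cd*L*sqrt(2g)*H^1.5; d = Q*t/A * 1000.
Step 1 — weir discharge:
  Q = (2/3)*0.612*0.81982*sqrt(2*9.81)*0.33147^1.5 = 0.2827447 m^3/s
Step 2 — volume: V = 0.2827447 * 4.3530*3600 = 4430.836 m^3
Step 3 — depth: d = V/A * 1000 = 4430.836/4968 * 1000 = 891.88 mm
Therefore the depth of water applied = 891.88 mm.


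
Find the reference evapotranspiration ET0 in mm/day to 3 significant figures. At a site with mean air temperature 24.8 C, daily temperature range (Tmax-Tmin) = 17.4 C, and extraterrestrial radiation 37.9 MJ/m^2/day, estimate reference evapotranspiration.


Approach: apply the Hargreaves-Samani method, ET0 = 0.0023*(Tmean+17.8)*sqrt(Tmax-Tmin)*0.408*Ra.
ET0 = 0.0023*(24.8+17.8)*sqrt(17.4)*0.408*37.9 = 6.32 mm/day
Therefore the reference evapotranspiration ET0 = 6.32 mm/day.


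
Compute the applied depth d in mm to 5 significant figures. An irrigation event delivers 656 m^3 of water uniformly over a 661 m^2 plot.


Approach: apply depth from volume over area, d = (V/A)*1000.
d = (656 / 661) * 1000 = 992.44 mm
Therefore the applied depth d = 992.44 mm.


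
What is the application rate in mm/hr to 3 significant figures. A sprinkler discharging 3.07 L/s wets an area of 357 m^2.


Approach: apply the application rate relation, rate = (Q/A)*3600.
rate = (3.07 / 357) * 3600 = 31.0 mm/hr
Therefore the application rate = 31.0 mm/hr.


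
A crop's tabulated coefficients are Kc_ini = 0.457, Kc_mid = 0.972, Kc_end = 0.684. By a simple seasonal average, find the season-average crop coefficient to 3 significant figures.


Approach: apply a simple seasonal average, Kc_avg = (Kc_ini + Kc_mid + Kc_end)/3.
Kc_avg = (0.457 + 0.972 + 0.684)/3 = 0.704
Therefore the season-average crop coefficient = 0.704.


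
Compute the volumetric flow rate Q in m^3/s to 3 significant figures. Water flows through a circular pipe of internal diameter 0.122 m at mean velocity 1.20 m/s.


Approach: apply the continuity equation for pipe flow, Q = A * v with A = pi*(D/2)^2.
A = pi*(0.122/2)^2 = 0.011690 m^2
Q = 0.011690 * 1.20 = 0.0140 m^3/s
Therefore the volumetric flow rate Q = 0.0140 m^3/s.


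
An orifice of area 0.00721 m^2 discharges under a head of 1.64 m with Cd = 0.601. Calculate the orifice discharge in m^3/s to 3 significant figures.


Approach: apply the orifice equation, Q = Cd*A*sqrt(2*g*h).
Q = 0.601 * 0.00721 * sqrt(2*9.81*1.64) = 0.0246 m^3/s
Therefore the orifice discharge = 0.0246 m^3/s.


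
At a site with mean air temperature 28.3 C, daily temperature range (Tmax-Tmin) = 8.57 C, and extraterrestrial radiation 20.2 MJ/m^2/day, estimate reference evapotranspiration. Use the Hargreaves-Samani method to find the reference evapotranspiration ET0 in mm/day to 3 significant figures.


Approach: apply the Hargreaves-Samani method, ET0 = 0.0023*(Tmean+17.8)*sqrt(Tmax-Tmin)*0.408*Ra.
ET0 = 0.0023*(28.3+17.8)*sqrt(8.57)*0.408*20.2 = 2.56 mm/day
Therefore the reference evapotranspiration ET0 = 2.56 mm/day.


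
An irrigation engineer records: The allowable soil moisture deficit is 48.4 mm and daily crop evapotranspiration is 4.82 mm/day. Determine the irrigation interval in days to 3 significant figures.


Approach: apply the irrigation interval relation, interval = SMD / ETc.
interval = 48.4 / 4.82 = 10.0 days
Therefore the irrigation interval = 10.0 days.


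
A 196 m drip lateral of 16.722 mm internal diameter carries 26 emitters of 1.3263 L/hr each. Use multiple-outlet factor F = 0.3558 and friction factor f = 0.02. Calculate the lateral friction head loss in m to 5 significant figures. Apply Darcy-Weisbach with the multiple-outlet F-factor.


Approach: apply Darcy-Weisbach with the multiple-outlet F-factor, Q = n*q/(3600*1000) m^3/s; v = Q/A; hf = F*f*(L/D)*(v^2/(2g)).
Q = 26*1.3263/(3600*1000) = 9.578833e-06 m^3/s
A = pi*(16.722e-3/2)^2 = 2.196172e-04 m^2, so v = Q/A = 0.04361605 m/s
hf = 0.3558*0.02*(196/0.016722)*(0.04361605^2/(2*9.81)) = 0.0080872 m
Therefore the lateral friction head loss = 0.0080872 m.


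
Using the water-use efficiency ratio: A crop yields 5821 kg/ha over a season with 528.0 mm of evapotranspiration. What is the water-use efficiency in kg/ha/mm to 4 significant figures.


Approach: apply the water-use efficiency ratio, WUE = yield/ET.
WUE = 5821 / 528.0 = 11.02 kg/ha/mm
Therefore the water-use efficiency = 11.02 kg/ha/mm.


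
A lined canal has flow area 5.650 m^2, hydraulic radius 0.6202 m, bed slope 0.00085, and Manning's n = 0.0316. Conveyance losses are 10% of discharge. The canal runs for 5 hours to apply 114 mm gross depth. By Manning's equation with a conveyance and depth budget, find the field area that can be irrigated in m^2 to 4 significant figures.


Approach: apply Manning's equation with a conveyance and depth budget, Q = (1/n)*A*R^(2/3)*S^(1/2); Q_field = Q*(1-loss); Area = Q_field*t/(d/1000).
Step 1 — canal discharge (Manning's equation):
  Q = (1/0.0316) * 5.650 * 0.6202^(2/3) * 0.00085^(1/2) = 3.79104 m^3/s
Step 2 — delivered flow: Q_field = 3.79104*(1 - 10/100) = 3.41194 m^3/s
Step 3 — volume delivered: V = 3.41194 * 5*3600 = 61414.9 m^3
Step 4 — area served: A = V / (depth/1000) = 61414.9 / 0.114 = 538700 m^2
Therefore the field area that can be irrigated = 538700 m^2.


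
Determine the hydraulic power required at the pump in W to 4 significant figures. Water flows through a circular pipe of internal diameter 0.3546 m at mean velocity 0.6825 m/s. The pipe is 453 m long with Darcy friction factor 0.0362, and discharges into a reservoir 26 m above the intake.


Approach: apply continuity + Darcy-Weisbach + hydraulic power, Q = A*v; hf = f*(L/D)*(v^2/(2g)); H = static + hf; P = rho*g*Q*H.
Step 1 — flow rate (continuity, Q = A*v):
  A = pi*(0.3546/2)^2 = 0.0987569 m^2
  Q = 0.0987569 * 0.6825 = 0.0674016 m^3/s
Step 2 — friction head loss (Darcy-Weisbach):
  hf = 0.0362 * (453/0.3546) * (0.6825^2 / (2*9.81))
  hf = 1.09793 m
Step 3 — total head: H = 26 + 1.09793 = 27.0979 m
Step 4 — hydraulic power (P = rho*g*Q*H):
  P = 1000 * 9.81 * 0.0674016 * 27.0979 = 17920 W
Therefore the hydraulic power required at the pump = 17920 W.


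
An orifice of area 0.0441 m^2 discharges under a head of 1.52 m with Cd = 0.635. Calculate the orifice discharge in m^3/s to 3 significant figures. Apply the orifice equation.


Approach: apply the orifice equation, Q = Cd*A*sqrt(2*g*h).
Q = 0.635 * 0.0441 * sqrt(2*9.81*1.52) = 0.153 m^3/s
Therefore the orifice discharge = 0.153 m^3/s.


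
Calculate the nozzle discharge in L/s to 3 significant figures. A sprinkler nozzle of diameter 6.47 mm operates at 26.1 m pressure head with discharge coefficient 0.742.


Approach: apply the orifice equation, Q = Cd*A*sqrt(2*g*h), A = pi*(d/2)^2.
A = pi*(6.47e-3/2)^2 = 3.2877e-05 m^2
Q = 0.742 * 3.2877e-05 * sqrt(2*9.81*26.1) * 1000 = 0.552 L/s
Therefore the nozzle discharge = 0.552 L/s.


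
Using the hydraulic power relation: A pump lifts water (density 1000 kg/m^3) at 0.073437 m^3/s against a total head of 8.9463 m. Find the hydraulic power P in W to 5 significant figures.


Approach: apply the hydraulic power relation, P = rho*g*Q*H.
P = 1000 * 9.81 * 0.073437 * 8.9463 = 6445.1 W
Therefore the hydraulic power P = 6445.1 W.


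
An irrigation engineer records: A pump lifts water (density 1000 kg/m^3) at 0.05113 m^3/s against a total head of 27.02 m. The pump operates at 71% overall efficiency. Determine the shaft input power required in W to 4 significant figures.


Approach: apply hydraulic power then efficiency conversion, P = rho*g*Q*H; P_in = P/eta.
Step 1 — hydraulic power (P = rho*g*Q*H):
  P = 1000 * 9.81 * 0.05113 * 27.02 = 13552.8 W
Step 2 — input power: P_in = P/eta = 13552.8 / 0.71 = 19090 W
Therefore the shaft input power required = 19090 W.


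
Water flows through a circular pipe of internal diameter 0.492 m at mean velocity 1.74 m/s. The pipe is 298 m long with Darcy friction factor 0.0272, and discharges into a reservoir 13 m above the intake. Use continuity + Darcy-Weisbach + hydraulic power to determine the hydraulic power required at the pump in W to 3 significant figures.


Approach: apply continuity + Darcy-Weisbach + hydraulic power, Q = A*v; hf = f*(L/D)*(v^2/(2g)); H = static + hf; P = rho*g*Q*H.
Step 1 — flow rate (continuity, Q = A*v):
  A = pi*(0.492/2)^2 = 0.19012 m^2
  Q = 0.19012 * 1.74 = 0.33080 m^3/s
Step 2 — friction head loss (Darcy-Weisbach):
  hf = 0.0272 * (298/0.492) * (1.74^2 / (2*9.81))
  hf = 2.5423 m
Step 3 — total head: H = 13 + 2.5423 = 15.542 m
Step 4 — hydraulic power (P = rho*g*Q*H):
  P = 1000 * 9.81 * 0.33080 * 15.542 = 50400 W
Therefore the hydraulic power required at the pump = 50400 W.


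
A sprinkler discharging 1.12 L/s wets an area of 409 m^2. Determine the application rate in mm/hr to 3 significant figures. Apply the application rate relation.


Approach: apply the application rate relation, rate = (Q/A)*3600.
rate = (1.12 / 409) * 3600 = 9.86 mm/hr
Therefore the application rate = 9.86 mm/hr.


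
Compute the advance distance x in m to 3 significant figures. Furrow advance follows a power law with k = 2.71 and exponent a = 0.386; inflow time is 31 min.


Approach: apply the power-law advance function, x = k*t^a.
x = 2.71 * 31^0.386 = 10.2 m
Therefore the advance distance x = 10.2 m.


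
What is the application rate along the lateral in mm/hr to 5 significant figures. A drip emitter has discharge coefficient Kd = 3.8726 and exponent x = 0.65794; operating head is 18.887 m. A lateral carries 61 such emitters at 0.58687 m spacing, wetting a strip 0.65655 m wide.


Approach: apply the emitter equation with a lateral mass balance, q = Kd*h^x; Q = n*q; rate = Q/(n*spacing*width).
Step 1 — single emitter flow (q = Kd*h^x):
  q = 3.8726 * 18.887^0.65794 = 26.76956 L/hr
Step 2 — total lateral flow: Q = 61 * 26.76956 = 1632.943 L/hr
Step 3 — wetted area: A = 61 * 0.58687 * 0.65655 = 23.50388 m^2
Step 4 — application rate: Q/A = 1632.943/23.50388 = 69.475 mm/hr
Therefore the application rate along the lateral = 69.475 mm/hr.


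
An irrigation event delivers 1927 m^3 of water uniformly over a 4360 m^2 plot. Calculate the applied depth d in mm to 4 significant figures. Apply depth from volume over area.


Approach: apply depth from volume over area, d = (V/A)*1000.
d = (1927 / 4360) * 1000 = 442.0 mm
Therefore the applied depth d = 442.0 mm.


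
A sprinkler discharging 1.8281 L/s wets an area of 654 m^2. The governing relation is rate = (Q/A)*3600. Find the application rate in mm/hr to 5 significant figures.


rate = (1.8281 / 654) * 3600 = 10.063 mm/hr
Therefore the application rate = 10.063 mm/hr.


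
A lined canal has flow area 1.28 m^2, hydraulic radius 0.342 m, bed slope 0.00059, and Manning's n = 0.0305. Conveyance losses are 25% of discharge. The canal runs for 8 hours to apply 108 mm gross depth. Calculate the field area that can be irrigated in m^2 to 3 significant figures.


Approach: apply Manning's equation with a conveyance and depth budget, Q = (1/n)*A*R^(2/3)*S^(1/2); Q_field = Q*(1-loss); Area = Q_field*t/(d/1000).
Step 1 — canal discharge (Manning's equation):
  Q = (1/0.0305) * 1.28 * 0.342^(2/3) * 0.00059^(1/2) = 0.49852 m^3/s
Step 2 — delivered flow: Q_field = 0.49852*(1 - 25/100) = 0.37389 m^3/s
Step 3 — volume delivered: V = 0.37389 * 8*3600 = 10768 m^3
Step 4 — area served: A = V / (depth/1000) = 10768 / 0.108 = 99700 m^2
Therefore the field area that can be irrigated = 99700 m^2.


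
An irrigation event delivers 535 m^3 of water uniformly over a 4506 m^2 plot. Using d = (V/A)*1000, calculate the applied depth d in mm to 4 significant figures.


d = (535 / 4506) * 1000 = 118.7 mm
Therefore the applied depth d = 118.7 mm.


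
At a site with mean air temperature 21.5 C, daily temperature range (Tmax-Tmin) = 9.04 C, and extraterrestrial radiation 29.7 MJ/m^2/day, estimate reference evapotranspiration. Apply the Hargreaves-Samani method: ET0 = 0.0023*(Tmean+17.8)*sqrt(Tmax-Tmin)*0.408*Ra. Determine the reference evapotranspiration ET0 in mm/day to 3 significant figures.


ET0 = 0.0023*(21.5+17.8)*sqrt(9.04)*0.408*29.7 = 3.29 mm/day
Therefore the reference evapotranspiration ET0 = 3.29 mm/day.


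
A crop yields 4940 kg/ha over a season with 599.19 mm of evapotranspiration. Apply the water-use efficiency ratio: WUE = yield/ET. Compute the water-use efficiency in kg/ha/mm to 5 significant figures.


WUE = 4940 / 599.19 = 8.2445 kg/ha/mm
Therefore the water-use efficiency = 8.2445 kg/ha/mm.


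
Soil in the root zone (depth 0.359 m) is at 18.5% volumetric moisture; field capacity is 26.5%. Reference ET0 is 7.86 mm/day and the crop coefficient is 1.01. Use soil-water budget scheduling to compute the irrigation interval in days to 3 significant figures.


Approach: apply soil-water budget scheduling, SMD = (FC-theta)/100*depth*1000; ETc = ET0*Kc; interval = SMD/ETc.
Step 1 — soil moisture deficit:
  SMD = (26.5 - 18.5)/100 * 0.359 * 1000 = 28.720 mm
Step 2 — daily crop ET (ETc = ET0*Kc):
  ETc = 7.86 * 1.01 = 7.9386 mm/day
Step 3 — irrigation interval (SMD/ETc):
  interval = 28.720 / 7.9386 = 3.62 days
Therefore the irrigation interval = 3.62 days.


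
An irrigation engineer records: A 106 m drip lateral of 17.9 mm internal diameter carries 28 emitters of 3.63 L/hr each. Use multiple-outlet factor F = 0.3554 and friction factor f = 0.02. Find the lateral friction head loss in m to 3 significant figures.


Approach: apply Darcy-Weisbach with the multiple-outlet F-factor, Q = n*q/(3600*1000) m^3/s; v = Q/A; hf = F*f*(L/D)*(v^2/(2g)).
Q = 28*3.63/(3600*1000) = 2.8233e-05 m^3/s
A = pi*(17.9e-3/2)^2 = 2.5165e-04 m^2, so v = Q/A = 0.11219 m/s
hf = 0.3554*0.02*(106/0.0179)*(0.11219^2/(2*9.81)) = 0.0270 m
Therefore the lateral friction head loss = 0.0270 m.


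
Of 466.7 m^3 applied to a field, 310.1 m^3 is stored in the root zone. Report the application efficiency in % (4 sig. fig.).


Approach: apply the application efficiency ratio, Ea = (stored/applied)*100.
Ea = (310.1/466.7)*100 = 66.45 %
Therefore the application efficiency = 66.45 %.


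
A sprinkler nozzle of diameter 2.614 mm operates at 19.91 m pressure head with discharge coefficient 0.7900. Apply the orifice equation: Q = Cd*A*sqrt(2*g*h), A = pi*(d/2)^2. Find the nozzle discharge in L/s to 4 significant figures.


A = pi*(2.614e-3/2)^2 = 5.36662e-06 m^2
Q = 0.7900 * 5.36662e-06 * sqrt(2*9.81*19.91) * 1000 = 0.08379 L/s
Therefore the nozzle discharge = 0.08379 L/s.


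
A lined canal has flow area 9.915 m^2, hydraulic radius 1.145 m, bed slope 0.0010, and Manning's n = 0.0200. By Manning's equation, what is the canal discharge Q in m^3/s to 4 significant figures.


Approach: apply Manning's equation, Q = (1/n)*A*R^(2/3)*S^(1/2).
Q = (1/0.0200) * 9.915 * 1.145^(2/3) * 0.0010^(1/2) = 17.16 m^3/s
Therefore the canal discharge Q = 17.16 m^3/s.


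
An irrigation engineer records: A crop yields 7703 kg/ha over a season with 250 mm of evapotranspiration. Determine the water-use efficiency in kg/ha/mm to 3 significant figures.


Approach: apply the water-use efficiency ratio, WUE = yield/ET.
WUE = 7703 / 250 = 30.8 kg/ha/mm
Therefore the water-use efficiency = 30.8 kg/ha/mm.


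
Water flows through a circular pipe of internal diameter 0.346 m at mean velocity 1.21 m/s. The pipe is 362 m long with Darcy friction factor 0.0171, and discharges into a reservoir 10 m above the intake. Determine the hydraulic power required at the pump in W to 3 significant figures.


Approach: apply continuity + Darcy-Weisbach + hydraulic power, Q = A*v; hf = f*(L/D)*(v^2/(2g)); H = static + hf; P = rho*g*Q*H.
Step 1 — flow rate (continuity, Q = A*v):
  A = pi*(0.346/2)^2 = 0.094025 m^2
  Q = 0.094025 * 1.21 = 0.11377 m^3/s
Step 2 — friction head loss (Darcy-Weisbach):
  hf = 0.0171 * (362/0.346) * (1.21^2 / (2*9.81))
  hf = 1.3351 m
Step 3 — total head: H = 10 + 1.3351 = 11.335 m
Step 4 — hydraulic power (P = rho*g*Q*H):
  P = 1000 * 9.81 * 0.11377 * 11.335 = 12700 W
Therefore the hydraulic power required at the pump = 12700 W.


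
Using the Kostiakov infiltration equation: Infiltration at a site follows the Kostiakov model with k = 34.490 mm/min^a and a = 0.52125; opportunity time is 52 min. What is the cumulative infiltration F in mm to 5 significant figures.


Approach: apply the Kostiakov infiltration equation, F = k*t^a.
F = 34.490 * 52^0.52125 = 270.50 mm
Therefore the cumulative infiltration F = 270.50 mm.


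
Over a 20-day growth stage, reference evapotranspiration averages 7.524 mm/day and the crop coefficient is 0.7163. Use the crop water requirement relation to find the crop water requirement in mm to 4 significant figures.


Approach: apply the crop water requirement relation, CWR = ET0 * Kc * days.
CWR = 7.524 * 0.7163 * 20 = 107.8 mm
Therefore the crop water requirement = 107.8 mm.


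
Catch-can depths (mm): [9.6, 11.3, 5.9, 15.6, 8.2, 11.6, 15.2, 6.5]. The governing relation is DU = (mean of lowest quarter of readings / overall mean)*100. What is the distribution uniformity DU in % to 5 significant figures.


sorted lowest 2 of 8: [5.9, 6.5] -> mean = 6.200000 mm
overall mean = 10.48750 mm
DU = (6.200000/10.48750)*100 = 59.118 %
Therefore the distribution uniformity DU = 59.118 %.


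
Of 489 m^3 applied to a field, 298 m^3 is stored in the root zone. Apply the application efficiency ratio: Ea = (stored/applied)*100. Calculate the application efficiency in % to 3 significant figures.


Ea = (298/489)*100 = 60.9 %
Therefore the application efficiency = 60.9 %.


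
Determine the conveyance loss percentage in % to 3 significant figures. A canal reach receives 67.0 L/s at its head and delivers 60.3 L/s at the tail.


Approach: apply the conveyance loss ratio, loss% = ((Q_head - Q_tail)/Q_head)*100.
loss = ((67.0 - 60.3)/67.0)*100 = 10.0 %
Therefore the conveyance loss percentage = 10.0 %.


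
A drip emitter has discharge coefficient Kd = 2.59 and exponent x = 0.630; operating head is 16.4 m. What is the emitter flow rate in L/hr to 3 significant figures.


Approach: apply the emitter characteristic equation, q = Kd * h^x.
q = 2.59 * 16.4^0.630 = 15.1 L/hr
Therefore the emitter flow rate = 15.1 L/hr.


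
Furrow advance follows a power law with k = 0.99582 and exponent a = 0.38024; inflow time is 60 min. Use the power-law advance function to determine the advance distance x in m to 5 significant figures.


Approach: apply the power-law advance function, x = k*t^a.
x = 0.99582 * 60^0.38024 = 4.7239 m
Therefore the advance distance x = 4.7239 m.


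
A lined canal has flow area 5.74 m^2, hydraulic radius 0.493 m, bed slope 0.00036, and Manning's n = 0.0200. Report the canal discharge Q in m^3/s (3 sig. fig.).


Approach: apply Manning's equation, Q = (1/n)*A*R^(2/3)*S^(1/2).
Q = (1/0.0200) * 5.74 * 0.493^(2/3) * 0.00036^(1/2) = 3.40 m^3/s
Therefore the canal discharge Q = 3.40 m^3/s.


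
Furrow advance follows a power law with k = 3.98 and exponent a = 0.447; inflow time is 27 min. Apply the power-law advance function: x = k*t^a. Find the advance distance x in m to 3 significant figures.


x = 3.98 * 27^0.447 = 17.4 m
Therefore the advance distance x = 17.4 m.


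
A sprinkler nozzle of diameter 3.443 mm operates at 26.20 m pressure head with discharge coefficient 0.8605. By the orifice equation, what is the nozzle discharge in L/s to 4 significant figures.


Approach: apply the orifice equation, Q = Cd*A*sqrt(2*g*h), A = pi*(d/2)^2.
A = pi*(3.443e-3/2)^2 = 9.31031e-06 m^2
Q = 0.8605 * 9.31031e-06 * sqrt(2*9.81*26.20) * 1000 = 0.1816 L/s
Therefore the nozzle discharge = 0.1816 L/s.


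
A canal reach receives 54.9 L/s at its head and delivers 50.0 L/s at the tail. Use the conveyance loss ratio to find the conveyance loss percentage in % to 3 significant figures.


Approach: apply the conveyance loss ratio, loss% = ((Q_head - Q_tail)/Q_head)*100.
loss = ((54.9 - 50.0)/54.9)*100 = 8.93 %
Therefore the conveyance loss percentage = 8.93 %.


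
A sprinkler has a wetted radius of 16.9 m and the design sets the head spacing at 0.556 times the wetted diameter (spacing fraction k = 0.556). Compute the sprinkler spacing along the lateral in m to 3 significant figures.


Approach: apply the sprinkler spacing rule (spacing as a fraction of wetted diameter), S = k*(2*R).
S = 0.556 * (2 * 16.9) = 18.8 m
Therefore the sprinkler spacing along the lateral = 18.8 m.


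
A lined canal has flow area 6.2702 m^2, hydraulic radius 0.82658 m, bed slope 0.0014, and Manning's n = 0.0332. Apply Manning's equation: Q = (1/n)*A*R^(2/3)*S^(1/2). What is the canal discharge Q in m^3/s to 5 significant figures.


Q = (1/0.0332) * 6.2702 * 0.82658^(2/3) * 0.0014^(1/2) = 6.2239 m^3/s
Therefore the canal discharge Q = 6.2239 m^3/s.


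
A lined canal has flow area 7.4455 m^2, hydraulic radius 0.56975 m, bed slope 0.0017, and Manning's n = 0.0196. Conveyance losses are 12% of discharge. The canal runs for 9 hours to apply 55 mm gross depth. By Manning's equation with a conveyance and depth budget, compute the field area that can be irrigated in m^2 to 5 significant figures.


Approach: apply Manning's equation with a conveyance and depth budget, Q = (1/n)*A*R^(2/3)*S^(1/2); Q_field = Q*(1-loss); Area = Q_field*t/(d/1000).
Step 1 — canal discharge (Manning's equation):
  Q = (1/0.0196) * 7.4455 * 0.56975^(2/3) * 0.0017^(1/2) = 10.76428 m^3/s
Step 2 — delivered flow: Q_field = 10.76428*(1 - 12/100) = 9.472570 m^3/s
Step 3 — volume delivered: V = 9.472570 * 9*3600 = 306911.3 m^3
Step 4 — area served: A = V / (depth/1000) = 306911.3 / 0.055 = 5580200 m^2
Therefore the field area that can be irrigated = 5580200 m^2.


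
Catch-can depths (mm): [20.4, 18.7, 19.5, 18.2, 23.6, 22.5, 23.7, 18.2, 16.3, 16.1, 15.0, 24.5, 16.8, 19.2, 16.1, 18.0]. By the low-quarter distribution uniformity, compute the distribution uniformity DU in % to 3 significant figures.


Approach: apply the low-quarter distribution uniformity, DU = (mean of lowest quarter of readings / overall mean)*100.
sorted lowest 4 of 16: [15.0, 16.1, 16.1, 16.3] -> mean = 15.875 mm
overall mean = 19.175 mm
DU = (15.875/19.175)*100 = 82.8 %
Therefore the distribution uniformity DU = 82.8 %.


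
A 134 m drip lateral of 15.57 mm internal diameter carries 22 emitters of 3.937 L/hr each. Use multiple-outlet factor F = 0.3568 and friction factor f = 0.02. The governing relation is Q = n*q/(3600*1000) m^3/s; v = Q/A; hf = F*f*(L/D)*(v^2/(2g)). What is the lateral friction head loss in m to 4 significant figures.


Q = 22*3.937/(3600*1000) = 2.40594e-05 m^3/s
A = pi*(15.57e-3/2)^2 = 1.90400e-04 m^2, so v = Q/A = 0.126363 m/s
hf = 0.3568*0.02*(134/0.01557)*(0.126363^2/(2*9.81)) = 0.04998 m
Therefore the lateral friction head loss = 0.04998 m.


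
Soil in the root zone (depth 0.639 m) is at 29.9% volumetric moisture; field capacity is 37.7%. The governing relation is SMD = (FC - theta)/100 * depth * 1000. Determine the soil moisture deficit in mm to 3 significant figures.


SMD = (37.7 - 29.9)/100 * 0.639 * 1000 = 49.8 mm
Therefore the soil moisture deficit = 49.8 mm.


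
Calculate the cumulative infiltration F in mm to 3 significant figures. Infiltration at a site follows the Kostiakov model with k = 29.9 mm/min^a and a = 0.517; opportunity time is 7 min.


Approach: apply the Kostiakov infiltration equation, F = k*t^a.
F = 29.9 * 7^0.517 = 81.8 mm
Therefore the cumulative infiltration F = 81.8 mm.
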